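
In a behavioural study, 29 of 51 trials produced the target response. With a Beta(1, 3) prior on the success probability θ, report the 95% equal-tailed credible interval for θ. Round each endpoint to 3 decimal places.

Posterior: Beta(1+29, 3+22) = Beta(30, 25).
Equal-tailed 95% interval: the 0.025 and 0.975 quantiles of Beta(30, 25).
Posterior mean ≈ 0.545, SD ≈ 0.067; a Normal approximation gives roughly [0.415, 0.676].
Exact: F⁻¹(0.025) = 0.414; F⁻¹(0.975) = 0.674.

[0.414, 0.674]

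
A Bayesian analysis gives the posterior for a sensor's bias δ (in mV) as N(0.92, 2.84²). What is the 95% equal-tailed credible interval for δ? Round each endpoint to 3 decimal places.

The posterior is symmetric, so the 95% equal-tailed interval is δ = 0.92 ± z·2.84 with z = 1.960.
Half-width: 1.960 × 2.84 = 5.566.
0.92 − 5.566 = -4.646; 0.92 + 5.566 = 6.486.

[-4.646, 6.486]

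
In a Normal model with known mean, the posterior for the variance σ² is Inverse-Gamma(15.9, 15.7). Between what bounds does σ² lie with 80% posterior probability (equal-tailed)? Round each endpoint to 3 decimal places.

[0.741, 1.421]

Inverse-Gamma(15.9, 15.7) quantiles: F⁻¹(0.1) and F⁻¹(0.9).
Equivalently, 1/σ² ~ Gamma(15.9, rate = 15.7); invert its 0.9 and 0.1 quantiles.
Posterior mean ≈ 1.054, SD ≈ 0.283; a Normal approximation gives roughly [0.691, 1.416].
Exact: lower = 0.741; upper = 1.421.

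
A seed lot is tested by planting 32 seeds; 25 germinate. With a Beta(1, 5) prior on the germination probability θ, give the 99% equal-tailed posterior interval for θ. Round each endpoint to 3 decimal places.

Posterior: Beta(1+25, 5+7) = Beta(26, 12).
Equal-tailed 99% interval: the 0.005 and 0.995 quantiles of Beta(26, 12).
Posterior mean ≈ 0.684, SD ≈ 0.074; a Normal approximation gives roughly [0.492, 0.876].
Exact: F⁻¹(0.005) = 0.479; F⁻¹(0.995) = 0.854.

[0.479, 0.854]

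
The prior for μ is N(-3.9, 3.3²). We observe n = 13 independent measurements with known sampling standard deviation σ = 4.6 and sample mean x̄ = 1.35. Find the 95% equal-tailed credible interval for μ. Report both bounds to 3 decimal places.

[-1.665, 3.000]

Posterior precision = 1/3.3² + 13/4.6² = 0.0918 + 0.6144 = 0.7062, so posterior SD = 1.1900.
Posterior mean = (-3.9/3.3² + 13·1.35/4.6²) / 0.7062 = 0.6673.
Interval: 0.6673 ± 1.960 × 1.1900 → [-1.665, 3.000].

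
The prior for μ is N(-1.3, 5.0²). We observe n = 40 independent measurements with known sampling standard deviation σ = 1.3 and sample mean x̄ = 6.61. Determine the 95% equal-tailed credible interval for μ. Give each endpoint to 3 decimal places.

[6.194, 6.999]

Posterior precision = 1/5.0² + 40/1.3² = 0.0400 + 23.6686 = 23.7086, so posterior SD = 0.2054.
Posterior mean = (-1.3/5.0² + 40·6.61/1.3²) / 23.7086 = 6.5967.
Interval: 6.5967 ± 1.960 × 0.2054 → [6.194, 6.999].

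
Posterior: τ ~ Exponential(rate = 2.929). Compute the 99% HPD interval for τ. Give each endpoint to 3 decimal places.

[0.000, 1.572]

The exponential density is strictly decreasing on [0, ∞), so the HPD interval is anchored at 0: [0, q] with P(τ ≤ q) = 0.99.
q = −ln(1 − 0.99) / 2.929 = 4.6052 / 2.929 = 1.572.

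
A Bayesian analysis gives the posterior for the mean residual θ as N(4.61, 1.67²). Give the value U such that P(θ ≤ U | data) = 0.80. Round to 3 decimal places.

6.016

Need U with P(θ ≤ U) = 0.80: U = 4.61 + z_{0.2}·1.67.
z = 0.842; U = 4.61 + 0.842 × 1.67 = 6.016.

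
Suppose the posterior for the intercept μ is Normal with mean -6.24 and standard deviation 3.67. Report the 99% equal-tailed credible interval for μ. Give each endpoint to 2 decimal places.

The posterior is symmetric, so the 99% equal-tailed interval is μ = -6.24 ± z·3.67 with z = 2.576.
Half-width: 2.576 × 3.67 = 9.45.
-6.24 − 9.45 = -15.69; -6.24 + 9.45 = 3.21.

[-15.69, 3.21]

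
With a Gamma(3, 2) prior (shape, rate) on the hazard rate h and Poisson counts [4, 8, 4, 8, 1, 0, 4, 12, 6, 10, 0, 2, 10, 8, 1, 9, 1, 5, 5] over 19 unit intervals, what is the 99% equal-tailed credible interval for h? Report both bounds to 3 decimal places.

Posterior: Gamma(3+98, 2+19) = Gamma(101, 21) (shape, rate).
Equal-tailed 99% interval: Gamma(101, 21) quantiles at 0.005 and 0.995.
Posterior mean ≈ 4.810, SD ≈ 0.479; a Normal approximation gives roughly [3.577, 6.042].
Exact: lower = 3.666; upper = 6.131.

[3.666, 6.131]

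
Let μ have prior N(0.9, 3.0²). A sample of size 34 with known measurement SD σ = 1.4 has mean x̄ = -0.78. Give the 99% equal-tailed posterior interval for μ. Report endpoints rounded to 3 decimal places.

Posterior precision = 1/3.0² + 34/1.4² = 0.1111 + 17.3469 = 17.4580, so posterior SD = 0.2393.
Posterior mean = (0.9/3.0² + 34·-0.78/1.4²) / 17.4580 = -0.7693.
Interval: -0.7693 ± 2.576 × 0.2393 → [-1.386, -0.153].

[-1.386, -0.153]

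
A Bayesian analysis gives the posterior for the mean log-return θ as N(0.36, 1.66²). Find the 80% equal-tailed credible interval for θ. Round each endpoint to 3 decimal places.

The posterior is symmetric, so the 80% equal-tailed interval is θ = 0.36 ± z·1.66 with z = 1.282.
Half-width: 1.282 × 1.66 = 2.127.
0.36 − 2.127 = -1.767; 0.36 + 2.127 = 2.487.

[-1.767, 2.487]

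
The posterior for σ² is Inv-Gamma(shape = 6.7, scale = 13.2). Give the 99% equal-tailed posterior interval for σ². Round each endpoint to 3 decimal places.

[0.868, 7.009]

Inverse-Gamma(6.7, 13.2) quantiles: F⁻¹(0.005) and F⁻¹(0.995).
Equivalently, 1/σ² ~ Gamma(6.7, rate = 13.2); invert its 0.995 and 0.005 quantiles.
Posterior mean ≈ 2.316, SD ≈ 1.068; a Normal approximation gives roughly [-0.436, 5.067].
Exact: lower = 0.868; upper = 7.009.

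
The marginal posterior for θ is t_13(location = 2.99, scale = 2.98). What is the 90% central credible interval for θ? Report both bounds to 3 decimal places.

[-2.287, 8.267]

The t_13 distribution is symmetric; the 90% interval is 2.99 ± t·2.98 with t_{0.95,13} = 1.771.
Half-width: 1.771 × 2.98 = 5.277.
2.99 − 5.277 = -2.287; 2.99 + 5.277 = 8.267.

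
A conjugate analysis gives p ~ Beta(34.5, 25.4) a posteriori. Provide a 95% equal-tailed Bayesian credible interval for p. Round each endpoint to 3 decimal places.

Posterior: Beta(34.5, 25.4).
Equal-tailed 95% interval: the 0.025 and 0.975 quantiles of Beta(34.5, 25.4).
Posterior mean ≈ 0.576, SD ≈ 0.063; a Normal approximation gives roughly [0.452, 0.700].
Exact: F⁻¹(0.025) = 0.450; F⁻¹(0.975) = 0.697.

[0.450, 0.697]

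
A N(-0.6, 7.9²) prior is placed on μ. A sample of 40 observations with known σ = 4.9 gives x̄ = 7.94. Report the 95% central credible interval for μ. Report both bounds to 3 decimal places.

[6.347, 9.370]

Posterior precision = 1/7.9² + 40/4.9² = 0.0160 + 1.6660 = 1.6820, so posterior SD = 0.7711.
Posterior mean = (-0.6/7.9² + 40·7.94/4.9²) / 1.6820 = 7.8586.
Interval: 7.8586 ± 1.960 × 0.7711 → [6.347, 9.370].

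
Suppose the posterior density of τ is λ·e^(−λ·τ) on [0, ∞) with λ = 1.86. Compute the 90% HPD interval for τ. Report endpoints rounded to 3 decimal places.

The exponential density is strictly decreasing on [0, ∞), so the HPD interval is anchored at 0: [0, q] with P(τ ≤ q) = 0.90.
q = −ln(1 − 0.90) / 1.86 = 2.3026 / 1.86 = 1.238.

[0.000, 1.238]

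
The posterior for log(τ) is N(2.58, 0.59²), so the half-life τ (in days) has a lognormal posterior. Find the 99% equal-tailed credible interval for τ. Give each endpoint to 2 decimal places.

On the log scale the 99% interval is 2.58 ± 2.576 × 0.59 = [1.0603, 4.0997].
Exponentiate: [e^1.0603, e^4.0997] = [2.89, 60.32].

[2.89, 60.32]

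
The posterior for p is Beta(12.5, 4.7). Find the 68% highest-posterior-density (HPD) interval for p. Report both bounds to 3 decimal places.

The posterior is unimodal and skewed, so the HPD interval has equal density at both endpoints and is the shortest 68% interval.
Solving f(0.643) = f(0.850) with F(0.850) − F(0.643) = 0.68 gives [0.643, 0.850].
For comparison, the equal-tailed interval is [0.621, 0.832]; the HPD is narrower and shifted toward the mode.

[0.643, 0.850]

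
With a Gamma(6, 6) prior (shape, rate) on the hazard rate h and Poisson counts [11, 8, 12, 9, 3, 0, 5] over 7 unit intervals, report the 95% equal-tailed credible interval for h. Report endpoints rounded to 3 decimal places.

Posterior: Gamma(6+48, 6+7) = Gamma(54, 13) (shape, rate).
Equal-tailed 95% interval: Gamma(54, 13) quantiles at 0.025 and 0.975.
Posterior mean ≈ 4.154, SD ≈ 0.565; a Normal approximation gives roughly [3.046, 5.262].
Exact: lower = 3.120; upper = 5.333.

[3.120, 5.333]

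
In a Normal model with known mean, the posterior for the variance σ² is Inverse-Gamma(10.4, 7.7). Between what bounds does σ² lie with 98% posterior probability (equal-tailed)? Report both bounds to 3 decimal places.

Inverse-Gamma(10.4, 7.7) quantiles: F⁻¹(0.01) and F⁻¹(0.99).
Equivalently, 1/σ² ~ Gamma(10.4, rate = 7.7); invert its 0.99 and 0.01 quantiles.
Posterior mean ≈ 0.819, SD ≈ 0.283; a Normal approximation gives roughly [0.162, 1.477].
Exact: lower = 0.398; upper = 1.756.

[0.398, 1.756]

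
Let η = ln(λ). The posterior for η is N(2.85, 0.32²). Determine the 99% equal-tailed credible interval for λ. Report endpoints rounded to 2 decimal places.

On the log scale the 99% interval is 2.85 ± 2.576 × 0.32 = [2.0257, 3.6743].
Exponentiate: [e^2.0257, e^3.6743] = [7.58, 39.42].

[7.58, 39.42]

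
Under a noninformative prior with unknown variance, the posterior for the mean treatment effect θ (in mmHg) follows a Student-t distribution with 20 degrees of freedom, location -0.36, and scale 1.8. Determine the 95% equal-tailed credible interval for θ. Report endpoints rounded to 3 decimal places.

[-4.115, 3.395]

The t_20 distribution is symmetric; the 95% interval is -0.36 ± t·1.8 with t_{0.975,20} = 2.086.
Half-width: 2.086 × 1.8 = 3.755.
-0.36 − 3.755 = -4.115; -0.36 + 3.755 = 3.395.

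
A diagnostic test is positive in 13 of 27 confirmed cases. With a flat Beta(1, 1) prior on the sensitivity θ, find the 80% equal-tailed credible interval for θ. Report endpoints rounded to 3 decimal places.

Posterior: Beta(1+13, 1+14) = Beta(14, 15).
Equal-tailed 80% interval: the 0.1 and 0.9 quantiles of Beta(14, 15).
Posterior mean ≈ 0.483, SD ≈ 0.091; a Normal approximation gives roughly [0.366, 0.600].
Exact: F⁻¹(0.1) = 0.365; F⁻¹(0.9) = 0.601.

[0.365, 0.601]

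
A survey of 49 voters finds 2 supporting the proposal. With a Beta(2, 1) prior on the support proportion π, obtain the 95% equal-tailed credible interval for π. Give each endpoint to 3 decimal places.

[0.022, 0.162]

Posterior: Beta(2+2, 1+47) = Beta(4, 48).
Equal-tailed 95% interval: the 0.025 and 0.975 quantiles of Beta(4, 48).
Posterior mean ≈ 0.077, SD ≈ 0.037; a Normal approximation gives roughly [0.005, 0.149].
Exact: F⁻¹(0.025) = 0.022; F⁻¹(0.975) = 0.162.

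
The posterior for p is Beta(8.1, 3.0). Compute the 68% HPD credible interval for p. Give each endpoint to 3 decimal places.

The posterior is unimodal and skewed, so the HPD interval has equal density at both endpoints and is the shortest 68% interval.
Solving f(0.637) = f(0.889) with F(0.889) − F(0.637) = 0.68 gives [0.637, 0.889].
For comparison, the equal-tailed interval is [0.599, 0.859]; the HPD is narrower and shifted toward the mode.

[0.637, 0.889]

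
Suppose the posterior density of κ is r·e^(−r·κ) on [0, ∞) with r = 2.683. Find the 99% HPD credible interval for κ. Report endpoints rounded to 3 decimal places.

The exponential density is strictly decreasing on [0, ∞), so the HPD interval is anchored at 0: [0, q] with P(κ ≤ q) = 0.99.
q = −ln(1 − 0.99) / 2.683 = 4.6052 / 2.683 = 1.716.

[0.000, 1.716]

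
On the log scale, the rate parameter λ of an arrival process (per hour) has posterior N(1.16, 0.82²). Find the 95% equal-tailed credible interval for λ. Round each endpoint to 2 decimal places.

On the log scale the 95% interval is 1.16 ± 1.960 × 0.82 = [-0.4472, 2.7672].
Exponentiate: [e^-0.4472, e^2.7672] = [0.64, 15.91].

[0.64, 15.91]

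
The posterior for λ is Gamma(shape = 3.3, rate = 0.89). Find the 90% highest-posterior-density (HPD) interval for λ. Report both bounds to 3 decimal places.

The posterior is unimodal and skewed, so the HPD interval has equal density at both endpoints and is the shortest 90% interval.
Solving f(0.651) = f(6.659) with F(6.659) − F(0.651) = 0.90 gives [0.651, 6.659].
For comparison, the equal-tailed interval is [1.096, 7.574]; the HPD is narrower and shifted toward the mode.

[0.651, 6.659]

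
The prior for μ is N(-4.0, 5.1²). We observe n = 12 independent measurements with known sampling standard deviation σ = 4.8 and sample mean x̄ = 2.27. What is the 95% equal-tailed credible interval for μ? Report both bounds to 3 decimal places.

[-0.782, 4.460]

Posterior precision = 1/5.1² + 12/4.8² = 0.0384 + 0.5208 = 0.5593, so posterior SD = 1.3372.
Posterior mean = (-4.0/5.1² + 12·2.27/4.8²) / 0.5593 = 1.8390.
Interval: 1.8390 ± 1.960 × 1.3372 → [-0.782, 4.460].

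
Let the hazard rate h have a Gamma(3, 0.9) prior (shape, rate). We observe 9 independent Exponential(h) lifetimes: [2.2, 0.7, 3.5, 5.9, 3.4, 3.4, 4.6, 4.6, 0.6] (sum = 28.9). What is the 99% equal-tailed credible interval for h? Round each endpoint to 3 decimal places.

Posterior: Gamma(3+9, 0.9+28.9) = Gamma(12, 29.8) (shape, rate).
Equal-tailed 99% interval: Gamma(12, 29.8) quantiles at 0.005 and 0.995.
Posterior mean ≈ 0.403, SD ≈ 0.116; a Normal approximation gives roughly [0.103, 0.702].
Exact: lower = 0.166; upper = 0.764.

[0.166, 0.764]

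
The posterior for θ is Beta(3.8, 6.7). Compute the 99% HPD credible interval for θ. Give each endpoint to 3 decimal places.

The posterior is unimodal and skewed, so the HPD interval has equal density at both endpoints and is the shortest 99% interval.
Solving f(0.060) = f(0.724) with F(0.724) − F(0.060) = 0.99 gives [0.060, 0.724].
For comparison, the equal-tailed interval is [0.072, 0.741]; the HPD is narrower and shifted toward the mode.

[0.060, 0.724]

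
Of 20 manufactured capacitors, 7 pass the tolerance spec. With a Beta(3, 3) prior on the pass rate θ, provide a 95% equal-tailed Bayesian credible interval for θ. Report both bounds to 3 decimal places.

[0.211, 0.575]

Posterior: Beta(3+7, 3+13) = Beta(10, 16).
Equal-tailed 95% interval: the 0.025 and 0.975 quantiles of Beta(10, 16).
Posterior mean ≈ 0.385, SD ≈ 0.094; a Normal approximation gives roughly [0.201, 0.568].
Exact: F⁻¹(0.025) = 0.211; F⁻¹(0.975) = 0.575.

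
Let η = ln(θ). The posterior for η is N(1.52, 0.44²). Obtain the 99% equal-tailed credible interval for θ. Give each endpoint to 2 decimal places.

On the log scale the 99% interval is 1.52 ± 2.576 × 0.44 = [0.3866, 2.6534].
Exponentiate: [e^0.3866, e^2.6534] = [1.47, 14.20].

[1.47, 14.20]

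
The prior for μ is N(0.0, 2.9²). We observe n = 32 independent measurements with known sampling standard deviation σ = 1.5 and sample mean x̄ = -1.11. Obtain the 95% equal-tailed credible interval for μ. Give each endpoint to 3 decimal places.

[-1.618, -0.583]

Posterior precision = 1/2.9² + 32/1.5² = 0.1189 + 14.2222 = 14.3411, so posterior SD = 0.2641.
Posterior mean = (0.0/2.9² + 32·-1.11/1.5²) / 14.3411 = -1.1008.
Interval: -1.1008 ± 1.960 × 0.2641 → [-1.618, -0.583].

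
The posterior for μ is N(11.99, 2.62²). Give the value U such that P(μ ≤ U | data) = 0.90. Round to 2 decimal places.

Need U with P(μ ≤ U) = 0.90: U = 11.99 + z_{0.1}·2.62.
z = 1.282; U = 11.99 + 1.282 × 2.62 = 15.35.

15.35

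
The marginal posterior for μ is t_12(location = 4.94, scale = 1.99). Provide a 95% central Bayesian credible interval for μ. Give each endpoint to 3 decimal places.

The t_12 distribution is symmetric; the 95% interval is 4.94 ± t·1.99 with t_{0.975,12} = 2.179.
Half-width: 2.179 × 1.99 = 4.336.
4.94 − 4.336 = 0.604; 4.94 + 4.336 = 9.276.

[0.604, 9.276]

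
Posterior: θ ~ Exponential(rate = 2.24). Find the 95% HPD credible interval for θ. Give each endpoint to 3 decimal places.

[0.000, 1.337]

The exponential density is strictly decreasing on [0, ∞), so the HPD interval is anchored at 0: [0, q] with P(θ ≤ q) = 0.95.
q = −ln(1 − 0.95) / 2.24 = 2.9957 / 2.24 = 1.337.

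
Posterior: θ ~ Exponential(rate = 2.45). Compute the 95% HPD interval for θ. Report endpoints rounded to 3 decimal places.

[0.000, 1.223]

The exponential density is strictly decreasing on [0, ∞), so the HPD interval is anchored at 0: [0, q] with P(θ ≤ q) = 0.95.
q = −ln(1 − 0.95) / 2.45 = 2.9957 / 2.45 = 1.223.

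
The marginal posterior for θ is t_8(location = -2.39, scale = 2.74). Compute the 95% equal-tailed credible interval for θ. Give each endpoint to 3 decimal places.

[-8.708, 3.928]

The t_8 distribution is symmetric; the 95% interval is -2.39 ± t·2.74 with t_{0.975,8} = 2.306.
Half-width: 2.306 × 2.74 = 6.318.
-2.39 − 6.318 = -8.708; -2.39 + 6.318 = 3.928.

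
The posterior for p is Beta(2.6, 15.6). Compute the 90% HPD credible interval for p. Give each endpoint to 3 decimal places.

The posterior is unimodal and skewed, so the HPD interval has equal density at both endpoints and is the shortest 90% interval.
Solving f(0.020) = f(0.260) with F(0.260) − F(0.020) = 0.90 gives [0.020, 0.260].
For comparison, the equal-tailed interval is [0.037, 0.294]; the HPD is narrower and shifted toward the mode.

[0.020, 0.260]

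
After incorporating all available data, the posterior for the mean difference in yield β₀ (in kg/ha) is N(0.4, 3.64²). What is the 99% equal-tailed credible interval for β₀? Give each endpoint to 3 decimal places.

[-8.976, 9.776]

The posterior is symmetric, so the 99% equal-tailed interval is β₀ = 0.4 ± z·3.64 with z = 2.576.
Half-width: 2.576 × 3.64 = 9.376.
0.4 − 9.376 = -8.976; 0.4 + 9.376 = 9.776.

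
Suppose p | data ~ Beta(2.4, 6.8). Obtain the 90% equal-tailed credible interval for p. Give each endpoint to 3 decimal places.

Posterior: Beta(2.4, 6.8).
Equal-tailed 90% interval: the 0.05 and 0.95 quantiles of Beta(2.4, 6.8).
Posterior mean ≈ 0.261, SD ≈ 0.137; a Normal approximation gives roughly [0.035, 0.487].
Exact: F⁻¹(0.05) = 0.068; F⁻¹(0.95) = 0.515.

[0.068, 0.515]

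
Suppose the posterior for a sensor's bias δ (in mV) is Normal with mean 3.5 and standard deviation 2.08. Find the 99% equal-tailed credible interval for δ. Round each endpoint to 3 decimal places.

The posterior is symmetric, so the 99% equal-tailed interval is δ = 3.5 ± z·2.08 with z = 2.576.
Half-width: 2.576 × 2.08 = 5.358.
3.5 − 5.358 = -1.858; 3.5 + 5.358 = 8.858.

[-1.858, 8.858]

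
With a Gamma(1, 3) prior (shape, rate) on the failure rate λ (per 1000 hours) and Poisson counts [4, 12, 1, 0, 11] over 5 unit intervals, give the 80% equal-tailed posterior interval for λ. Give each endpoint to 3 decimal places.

Posterior: Gamma(1+28, 3+5) = Gamma(29, 8) (shape, rate).
Equal-tailed 80% interval: Gamma(29, 8) quantiles at 0.1 and 0.9.
Posterior mean ≈ 3.625, SD ≈ 0.673; a Normal approximation gives roughly [2.762, 4.488].
Exact: lower = 2.794; upper = 4.510.

[2.794, 4.510]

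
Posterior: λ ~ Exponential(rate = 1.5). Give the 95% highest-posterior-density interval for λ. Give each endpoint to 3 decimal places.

[0.000, 1.997]

The exponential density is strictly decreasing on [0, ∞), so the HPD interval is anchored at 0: [0, q] with P(λ ≤ q) = 0.95.
q = −ln(1 − 0.95) / 1.5 = 2.9957 / 1.5 = 1.997.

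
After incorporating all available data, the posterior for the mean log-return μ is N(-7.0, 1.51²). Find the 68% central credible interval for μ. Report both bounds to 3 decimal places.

The posterior is symmetric, so the 68% equal-tailed interval is μ = -7.0 ± z·1.51 with z = 0.994.
Half-width: 0.994 × 1.51 = 1.502.
-7.0 − 1.502 = -8.502; -7.0 + 1.502 = -5.498.

[-8.502, -5.498]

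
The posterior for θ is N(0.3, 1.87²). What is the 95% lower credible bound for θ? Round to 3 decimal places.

Need L with P(θ ≥ L) = 0.95: L = 0.3 − z_{0.05}·1.87.
z = 1.645; L = 0.3 − 1.645 × 1.87 = -2.776.

-2.776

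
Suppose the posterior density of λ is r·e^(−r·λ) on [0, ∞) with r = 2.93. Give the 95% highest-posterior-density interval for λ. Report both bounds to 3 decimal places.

[0.000, 1.022]

The exponential density is strictly decreasing on [0, ∞), so the HPD interval is anchored at 0: [0, q] with P(λ ≤ q) = 0.95.
q = −ln(1 − 0.95) / 2.93 = 2.9957 / 2.93 = 1.022.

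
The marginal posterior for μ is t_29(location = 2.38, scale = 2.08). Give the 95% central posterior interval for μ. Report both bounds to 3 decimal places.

[-1.874, 6.634]

The t_29 distribution is symmetric; the 95% interval is 2.38 ± t·2.08 with t_{0.975,29} = 2.045.
Half-width: 2.045 × 2.08 = 4.254.
2.38 − 4.254 = -1.874; 2.38 + 4.254 = 6.634.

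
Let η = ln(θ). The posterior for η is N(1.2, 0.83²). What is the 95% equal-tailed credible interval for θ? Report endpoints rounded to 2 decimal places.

On the log scale the 95% interval is 1.2 ± 1.960 × 0.83 = [-0.4268, 2.8268].
Exponentiate: [e^-0.4268, e^2.8268] = [0.65, 16.89].

[0.65, 16.89]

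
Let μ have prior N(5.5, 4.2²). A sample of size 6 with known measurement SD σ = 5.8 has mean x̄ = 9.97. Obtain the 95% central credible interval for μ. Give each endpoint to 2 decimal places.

Posterior precision = 1/4.2² + 6/5.8² = 0.0567 + 0.1784 = 0.2350, so posterior SD = 2.0626.
Posterior mean = (5.5/4.2² + 6·9.97/5.8²) / 0.2350 = 8.8919.
Interval: 8.8919 ± 1.960 × 2.0626 → [4.85, 12.93].

[4.85, 12.93]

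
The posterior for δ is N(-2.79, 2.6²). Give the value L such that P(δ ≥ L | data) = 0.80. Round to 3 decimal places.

Need L with P(δ ≥ L) = 0.80: L = -2.79 − z_{0.2}·2.6.
z = 0.842; L = -2.79 − 0.842 × 2.6 = -4.978.

-4.978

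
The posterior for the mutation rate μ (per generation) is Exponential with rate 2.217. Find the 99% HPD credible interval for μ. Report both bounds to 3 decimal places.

[0.000, 2.077]

The exponential density is strictly decreasing on [0, ∞), so the HPD interval is anchored at 0: [0, q] with P(μ ≤ q) = 0.99.
q = −ln(1 − 0.99) / 2.217 = 4.6052 / 2.217 = 2.077.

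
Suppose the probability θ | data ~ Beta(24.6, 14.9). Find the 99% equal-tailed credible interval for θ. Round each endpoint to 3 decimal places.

[0.420, 0.803]

Posterior: Beta(24.6, 14.9).
Equal-tailed 99% interval: the 0.005 and 0.995 quantiles of Beta(24.6, 14.9).
Posterior mean ≈ 0.623, SD ≈ 0.076; a Normal approximation gives roughly [0.427, 0.819].
Exact: F⁻¹(0.005) = 0.420; F⁻¹(0.995) = 0.803.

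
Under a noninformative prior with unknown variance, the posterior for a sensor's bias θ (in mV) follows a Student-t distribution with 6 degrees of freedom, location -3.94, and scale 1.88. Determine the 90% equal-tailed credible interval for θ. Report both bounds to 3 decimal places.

[-7.593, -0.287]

The t_6 distribution is symmetric; the 90% interval is -3.94 ± t·1.88 with t_{0.95,6} = 1.943.
Half-width: 1.943 × 1.88 = 3.653.
-3.94 − 3.653 = -7.593; -3.94 + 3.653 = -0.287.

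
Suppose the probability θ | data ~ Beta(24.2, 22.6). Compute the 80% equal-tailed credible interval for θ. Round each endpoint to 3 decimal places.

[0.424, 0.610]

Posterior: Beta(24.2, 22.6).
Equal-tailed 80% interval: the 0.1 and 0.9 quantiles of Beta(24.2, 22.6).
Posterior mean ≈ 0.517, SD ≈ 0.072; a Normal approximation gives roughly [0.424, 0.610].
Exact: F⁻¹(0.1) = 0.424; F⁻¹(0.9) = 0.610.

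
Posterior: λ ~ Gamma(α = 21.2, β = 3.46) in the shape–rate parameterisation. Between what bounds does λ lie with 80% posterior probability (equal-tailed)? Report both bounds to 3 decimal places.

Posterior: Gamma(shape 21.2, rate 3.46).
Equal-tailed 80% interval: Gamma(21.2, 3.46) quantiles at 0.1 and 0.9.
Posterior mean ≈ 6.127, SD ≈ 1.331; a Normal approximation gives roughly [4.422, 7.833].
Exact: lower = 4.496; upper = 7.882.

[4.496, 7.882]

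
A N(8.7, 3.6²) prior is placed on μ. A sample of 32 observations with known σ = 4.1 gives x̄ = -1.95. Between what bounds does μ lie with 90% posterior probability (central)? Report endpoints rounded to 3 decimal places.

Posterior precision = 1/3.6² + 32/4.1² = 0.0772 + 1.9036 = 1.9808, so posterior SD = 0.7105.
Posterior mean = (8.7/3.6² + 32·-1.95/4.1²) / 1.9808 = -1.5351.
Interval: -1.5351 ± 1.645 × 0.7105 → [-2.704, -0.366].

[-2.704, -0.366]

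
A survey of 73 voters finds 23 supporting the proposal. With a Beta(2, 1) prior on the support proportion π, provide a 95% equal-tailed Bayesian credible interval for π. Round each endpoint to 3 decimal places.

[0.229, 0.438]

Posterior: Beta(2+23, 1+50) = Beta(25, 51).
Equal-tailed 95% interval: the 0.025 and 0.975 quantiles of Beta(25, 51).
Posterior mean ≈ 0.329, SD ≈ 0.054; a Normal approximation gives roughly [0.224, 0.434].
Exact: F⁻¹(0.025) = 0.229; F⁻¹(0.975) = 0.438.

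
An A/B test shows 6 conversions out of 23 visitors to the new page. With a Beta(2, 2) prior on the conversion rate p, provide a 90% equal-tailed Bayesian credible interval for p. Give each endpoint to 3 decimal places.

[0.163, 0.447]

Posterior: Beta(2+6, 2+17) = Beta(8, 19).
Equal-tailed 90% interval: the 0.05 and 0.95 quantiles of Beta(8, 19).
Posterior mean ≈ 0.296, SD ≈ 0.086; a Normal approximation gives roughly [0.154, 0.438].
Exact: F⁻¹(0.05) = 0.163; F⁻¹(0.95) = 0.447.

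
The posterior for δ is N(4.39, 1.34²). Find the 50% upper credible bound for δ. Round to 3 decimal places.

4.390

Need U with P(δ ≤ U) = 0.50: U = 4.39 + z_{0.5}·1.34.
z = 0.000; U = 4.39 + 0.000 × 1.34 = 4.390.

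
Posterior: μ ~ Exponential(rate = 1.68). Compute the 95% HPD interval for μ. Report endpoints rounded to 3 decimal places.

[0.000, 1.783]

The exponential density is strictly decreasing on [0, ∞), so the HPD interval is anchored at 0: [0, q] with P(μ ≤ q) = 0.95.
q = −ln(1 − 0.95) / 1.68 = 2.9957 / 1.68 = 1.783.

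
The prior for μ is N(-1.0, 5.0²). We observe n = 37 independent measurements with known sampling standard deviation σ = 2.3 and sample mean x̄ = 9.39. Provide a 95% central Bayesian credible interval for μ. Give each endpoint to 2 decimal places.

Posterior precision = 1/5.0² + 37/2.3² = 0.0400 + 6.9943 = 7.0343, so posterior SD = 0.3770.
Posterior mean = (-1.0/5.0² + 37·9.39/2.3²) / 7.0343 = 9.3309.
Interval: 9.3309 ± 1.960 × 0.3770 → [8.59, 10.07].

[8.59, 10.07]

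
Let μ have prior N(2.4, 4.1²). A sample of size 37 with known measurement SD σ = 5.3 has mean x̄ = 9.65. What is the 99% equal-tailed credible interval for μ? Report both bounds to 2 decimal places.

[7.14, 11.53]

Posterior precision = 1/4.1² + 37/5.3² = 0.0595 + 1.3172 = 1.3767, so posterior SD = 0.8523.
Posterior mean = (2.4/4.1² + 37·9.65/5.3²) / 1.3767 = 9.3367.
Interval: 9.3367 ± 2.576 × 0.8523 → [7.14, 11.53].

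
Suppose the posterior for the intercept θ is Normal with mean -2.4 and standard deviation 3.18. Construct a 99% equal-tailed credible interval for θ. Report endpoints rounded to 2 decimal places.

The posterior is symmetric, so the 99% equal-tailed interval is θ = -2.4 ± z·3.18 with z = 2.576.
Half-width: 2.576 × 3.18 = 8.19.
-2.4 − 8.19 = -10.59; -2.4 + 8.19 = 5.79.

[-10.59, 5.79]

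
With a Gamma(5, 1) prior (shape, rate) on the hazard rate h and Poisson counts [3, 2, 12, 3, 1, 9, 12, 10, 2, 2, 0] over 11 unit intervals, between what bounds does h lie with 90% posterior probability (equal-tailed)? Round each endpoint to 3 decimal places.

Posterior: Gamma(5+56, 1+11) = Gamma(61, 12) (shape, rate).
Equal-tailed 90% interval: Gamma(61, 12) quantiles at 0.05 and 0.95.
Posterior mean ≈ 5.083, SD ≈ 0.651; a Normal approximation gives roughly [4.013, 6.154].
Exact: lower = 4.062; upper = 6.199.

[4.062, 6.199]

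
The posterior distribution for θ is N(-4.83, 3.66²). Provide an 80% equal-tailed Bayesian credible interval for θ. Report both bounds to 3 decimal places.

[-9.520, -0.140]

The posterior is symmetric, so the 80% equal-tailed interval is θ = -4.83 ± z·3.66 with z = 1.282.
Half-width: 1.282 × 3.66 = 4.690.
-4.83 − 4.690 = -9.520; -4.83 + 4.690 = -0.140.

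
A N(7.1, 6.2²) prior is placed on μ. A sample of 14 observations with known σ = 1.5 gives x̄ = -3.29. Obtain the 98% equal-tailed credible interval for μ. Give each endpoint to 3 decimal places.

[-4.177, -2.316]

Posterior precision = 1/6.2² + 14/1.5² = 0.0260 + 6.2222 = 6.2482, so posterior SD = 0.4001.
Posterior mean = (7.1/6.2² + 14·-3.29/1.5²) / 6.2482 = -3.2467.
Interval: -3.2467 ± 2.326 × 0.4001 → [-4.177, -2.316].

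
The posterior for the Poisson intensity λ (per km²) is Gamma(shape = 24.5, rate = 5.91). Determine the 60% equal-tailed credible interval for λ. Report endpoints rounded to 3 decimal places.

[3.429, 4.829]

Posterior: Gamma(shape 24.5, rate 5.91).
Equal-tailed 60% interval: Gamma(24.5, 5.91) quantiles at 0.2 and 0.8.
Posterior mean ≈ 4.146, SD ≈ 0.838; a Normal approximation gives roughly [3.441, 4.850].
Exact: lower = 3.429; upper = 4.829.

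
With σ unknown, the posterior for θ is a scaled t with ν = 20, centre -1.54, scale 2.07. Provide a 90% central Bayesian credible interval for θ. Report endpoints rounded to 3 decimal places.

[-5.110, 2.030]

The t_20 distribution is symmetric; the 90% interval is -1.54 ± t·2.07 with t_{0.95,20} = 1.725.
Half-width: 1.725 × 2.07 = 3.570.
-1.54 − 3.570 = -5.110; -1.54 + 3.570 = 2.030.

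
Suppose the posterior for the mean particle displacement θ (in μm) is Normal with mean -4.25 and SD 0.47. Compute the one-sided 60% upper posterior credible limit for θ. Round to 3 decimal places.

Need U with P(θ ≤ U) = 0.60: U = -4.25 + z_{0.4}·0.47.
z = 0.253; U = -4.25 + 0.253 × 0.47 = -4.131.

-4.131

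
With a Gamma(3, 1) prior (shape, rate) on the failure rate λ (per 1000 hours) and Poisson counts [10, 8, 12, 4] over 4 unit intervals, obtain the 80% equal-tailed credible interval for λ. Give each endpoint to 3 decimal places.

Posterior: Gamma(3+34, 1+4) = Gamma(37, 5) (shape, rate).
Equal-tailed 80% interval: Gamma(37, 5) quantiles at 0.1 and 0.9.
Posterior mean ≈ 7.400, SD ≈ 1.217; a Normal approximation gives roughly [5.841, 8.959].
Exact: lower = 5.890; upper = 8.996.

[5.890, 8.996]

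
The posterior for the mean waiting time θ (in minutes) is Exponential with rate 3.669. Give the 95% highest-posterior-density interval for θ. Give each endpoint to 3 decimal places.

[0.000, 0.816]

The exponential density is strictly decreasing on [0, ∞), so the HPD interval is anchored at 0: [0, q] with P(θ ≤ q) = 0.95.
q = −ln(1 − 0.95) / 3.669 = 2.9957 / 3.669 = 0.816.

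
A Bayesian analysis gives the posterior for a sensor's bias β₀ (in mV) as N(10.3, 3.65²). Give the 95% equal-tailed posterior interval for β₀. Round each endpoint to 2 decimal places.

[3.15, 17.45]

The posterior is symmetric, so the 95% equal-tailed interval is β₀ = 10.3 ± z·3.65 with z = 1.960.
Half-width: 1.960 × 3.65 = 7.15.
10.3 − 7.15 = 3.15; 10.3 + 7.15 = 17.45.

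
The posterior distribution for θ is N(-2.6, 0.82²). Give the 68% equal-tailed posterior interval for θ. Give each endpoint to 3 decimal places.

The posterior is symmetric, so the 68% equal-tailed interval is θ = -2.6 ± z·0.82 with z = 0.994.
Half-width: 0.994 × 0.82 = 0.815.
-2.6 − 0.815 = -3.415; -2.6 + 0.815 = -1.785.

[-3.415, -1.785]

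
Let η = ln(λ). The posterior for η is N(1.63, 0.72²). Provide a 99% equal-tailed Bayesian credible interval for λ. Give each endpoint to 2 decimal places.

[0.80, 32.61]

On the log scale the 99% interval is 1.63 ± 2.576 × 0.72 = [-0.2246, 3.4846].
Exponentiate: [e^-0.2246, e^3.4846] = [0.80, 32.61].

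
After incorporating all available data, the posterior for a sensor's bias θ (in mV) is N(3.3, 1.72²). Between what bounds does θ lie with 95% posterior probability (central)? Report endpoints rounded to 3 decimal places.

[-0.071, 6.671]

The posterior is symmetric, so the 95% equal-tailed interval is θ = 3.3 ± z·1.72 with z = 1.960.
Half-width: 1.960 × 1.72 = 3.371.
3.3 − 3.371 = -0.071; 3.3 + 3.371 = 6.671.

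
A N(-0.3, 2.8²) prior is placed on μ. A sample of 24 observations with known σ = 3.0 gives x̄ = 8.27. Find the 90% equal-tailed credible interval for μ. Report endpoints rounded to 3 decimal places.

[6.895, 8.863]

Posterior precision = 1/2.8² + 24/3.0² = 0.1276 + 2.6667 = 2.7942, so posterior SD = 0.5982.
Posterior mean = (-0.3/2.8² + 24·8.27/3.0²) / 2.7942 = 7.8788.
Interval: 7.8788 ± 1.645 × 0.5982 → [6.895, 8.863].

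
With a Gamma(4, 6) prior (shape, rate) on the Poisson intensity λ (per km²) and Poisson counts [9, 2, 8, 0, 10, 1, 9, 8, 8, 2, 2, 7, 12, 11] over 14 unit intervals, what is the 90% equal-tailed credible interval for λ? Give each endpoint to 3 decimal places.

[3.886, 5.471]

Posterior: Gamma(4+89, 6+14) = Gamma(93, 20) (shape, rate).
Equal-tailed 90% interval: Gamma(93, 20) quantiles at 0.05 and 0.95.
Posterior mean ≈ 4.650, SD ≈ 0.482; a Normal approximation gives roughly [3.857, 5.443].
Exact: lower = 3.886; upper = 5.471.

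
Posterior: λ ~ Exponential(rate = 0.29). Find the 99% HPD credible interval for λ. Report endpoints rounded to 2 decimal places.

[0.00, 15.88]

The exponential density is strictly decreasing on [0, ∞), so the HPD interval is anchored at 0: [0, q] with P(λ ≤ q) = 0.99.
q = −ln(1 − 0.99) / 0.29 = 4.6052 / 0.29 = 15.88.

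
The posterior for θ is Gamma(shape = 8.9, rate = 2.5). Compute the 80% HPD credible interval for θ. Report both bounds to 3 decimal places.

The posterior is unimodal and skewed, so the HPD interval has equal density at both endpoints and is the shortest 80% interval.
Solving f(1.918) = f(4.848) with F(4.848) − F(1.918) = 0.80 gives [1.918, 4.848].
For comparison, the equal-tailed interval is [2.142, 5.149]; the HPD is narrower and shifted toward the mode.

[1.918, 4.848]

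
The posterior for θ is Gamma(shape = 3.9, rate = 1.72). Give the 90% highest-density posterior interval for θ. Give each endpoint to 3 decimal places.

The posterior is unimodal and skewed, so the HPD interval has equal density at both endpoints and is the shortest 90% interval.
Solving f(0.514) = f(3.955) with F(3.955) − F(0.514) = 0.90 gives [0.514, 3.955].
For comparison, the equal-tailed interval is [0.761, 4.425]; the HPD is narrower and shifted toward the mode.

[0.514, 3.955]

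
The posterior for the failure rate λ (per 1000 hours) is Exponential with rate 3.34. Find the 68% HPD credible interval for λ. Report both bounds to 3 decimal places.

[0.000, 0.341]

The exponential density is strictly decreasing on [0, ∞), so the HPD interval is anchored at 0: [0, q] with P(λ ≤ q) = 0.68.
q = −ln(1 − 0.68) / 3.34 = 1.1394 / 3.34 = 0.341.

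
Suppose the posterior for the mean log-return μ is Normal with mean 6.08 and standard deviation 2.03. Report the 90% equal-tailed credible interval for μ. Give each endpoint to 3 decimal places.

The posterior is symmetric, so the 90% equal-tailed interval is μ = 6.08 ± z·2.03 with z = 1.645.
Half-width: 1.645 × 2.03 = 3.339.
6.08 − 3.339 = 2.741; 6.08 + 3.339 = 9.419.

[2.741, 9.419]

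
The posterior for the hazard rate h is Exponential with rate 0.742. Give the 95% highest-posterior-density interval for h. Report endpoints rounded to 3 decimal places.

[0.000, 4.037]

The exponential density is strictly decreasing on [0, ∞), so the HPD interval is anchored at 0: [0, q] with P(h ≤ q) = 0.95.
q = −ln(1 − 0.95) / 0.742 = 2.9957 / 0.742 = 4.037.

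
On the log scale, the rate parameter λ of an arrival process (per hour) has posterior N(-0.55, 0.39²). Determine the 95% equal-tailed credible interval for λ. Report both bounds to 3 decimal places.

On the log scale the 95% interval is -0.55 ± 1.960 × 0.39 = [-1.3144, 0.2144].
Exponentiate: [e^-1.3144, e^0.2144] = [0.269, 1.239].

[0.269, 1.239]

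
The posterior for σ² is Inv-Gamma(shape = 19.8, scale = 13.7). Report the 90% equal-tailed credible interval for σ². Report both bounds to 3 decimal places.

Inverse-Gamma(19.8, 13.7) quantiles: F⁻¹(0.05) and F⁻¹(0.95).
Equivalently, 1/σ² ~ Gamma(19.8, rate = 13.7); invert its 0.95 and 0.05 quantiles.
Posterior mean ≈ 0.729, SD ≈ 0.173; a Normal approximation gives roughly [0.445, 1.013].
Exact: lower = 0.496; upper = 1.046.

[0.496, 1.046]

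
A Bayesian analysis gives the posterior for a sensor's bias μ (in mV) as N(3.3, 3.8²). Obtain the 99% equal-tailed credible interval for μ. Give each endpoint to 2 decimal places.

The posterior is symmetric, so the 99% equal-tailed interval is μ = 3.3 ± z·3.8 with z = 2.576.
Half-width: 2.576 × 3.8 = 9.79.
3.3 − 9.79 = -6.49; 3.3 + 9.79 = 13.09.

[-6.49, 13.09]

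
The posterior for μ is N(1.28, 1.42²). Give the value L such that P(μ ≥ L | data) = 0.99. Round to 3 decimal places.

Need L with P(μ ≥ L) = 0.99: L = 1.28 − z_{0.01}·1.42.
z = 2.326; L = 1.28 − 2.326 × 1.42 = -2.023.

-2.023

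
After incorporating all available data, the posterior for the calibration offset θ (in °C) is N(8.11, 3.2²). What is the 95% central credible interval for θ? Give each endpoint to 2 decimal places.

The posterior is symmetric, so the 95% equal-tailed interval is θ = 8.11 ± z·3.2 with z = 1.960.
Half-width: 1.960 × 3.2 = 6.27.
8.11 − 6.27 = 1.84; 8.11 + 6.27 = 14.38.

[1.84, 14.38]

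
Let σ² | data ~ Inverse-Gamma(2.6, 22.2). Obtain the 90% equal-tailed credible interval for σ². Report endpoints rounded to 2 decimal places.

Inverse-Gamma(2.6, 22.2) quantiles: F⁻¹(0.05) and F⁻¹(0.95).
Equivalently, 1/σ² ~ Gamma(2.6, rate = 22.2); invert its 0.95 and 0.05 quantiles.
Posterior mean ≈ 13.87, SD ≈ 17.91; a Normal approximation gives roughly [-15.59, 43.34].
Exact: lower = 3.90; upper = 35.82.

[3.90, 35.82]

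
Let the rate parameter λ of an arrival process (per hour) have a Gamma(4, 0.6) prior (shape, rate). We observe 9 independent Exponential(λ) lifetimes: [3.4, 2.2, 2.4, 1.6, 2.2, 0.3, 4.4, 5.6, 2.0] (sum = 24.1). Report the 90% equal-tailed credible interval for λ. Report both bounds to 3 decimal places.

Posterior: Gamma(4+9, 0.6+24.1) = Gamma(13, 24.7) (shape, rate).
Equal-tailed 90% interval: Gamma(13, 24.7) quantiles at 0.05 and 0.95.
Posterior mean ≈ 0.526, SD ≈ 0.146; a Normal approximation gives roughly [0.286, 0.766].
Exact: lower = 0.311; upper = 0.787.

[0.311, 0.787]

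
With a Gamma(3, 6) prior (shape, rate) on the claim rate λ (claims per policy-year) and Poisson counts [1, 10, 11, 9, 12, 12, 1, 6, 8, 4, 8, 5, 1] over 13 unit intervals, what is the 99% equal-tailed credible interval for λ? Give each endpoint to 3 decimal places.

Posterior: Gamma(3+88, 6+13) = Gamma(91, 19) (shape, rate).
Equal-tailed 99% interval: Gamma(91, 19) quantiles at 0.005 and 0.995.
Posterior mean ≈ 4.789, SD ≈ 0.502; a Normal approximation gives roughly [3.496, 6.083].
Exact: lower = 3.595; upper = 6.181.

[3.595, 6.181]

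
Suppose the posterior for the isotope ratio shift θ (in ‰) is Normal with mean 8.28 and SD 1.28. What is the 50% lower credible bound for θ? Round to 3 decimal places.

8.280

Need L with P(θ ≥ L) = 0.50: L = 8.28 − z_{0.5}·1.28.
z = 0.000; L = 8.28 − 0.000 × 1.28 = 8.280.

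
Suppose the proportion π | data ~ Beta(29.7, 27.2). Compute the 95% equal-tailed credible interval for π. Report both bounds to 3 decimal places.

[0.393, 0.649]

Posterior: Beta(29.7, 27.2).
Equal-tailed 95% interval: the 0.025 and 0.975 quantiles of Beta(29.7, 27.2).
Posterior mean ≈ 0.522, SD ≈ 0.066; a Normal approximation gives roughly [0.393, 0.651].
Exact: F⁻¹(0.025) = 0.393; F⁻¹(0.975) = 0.649.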